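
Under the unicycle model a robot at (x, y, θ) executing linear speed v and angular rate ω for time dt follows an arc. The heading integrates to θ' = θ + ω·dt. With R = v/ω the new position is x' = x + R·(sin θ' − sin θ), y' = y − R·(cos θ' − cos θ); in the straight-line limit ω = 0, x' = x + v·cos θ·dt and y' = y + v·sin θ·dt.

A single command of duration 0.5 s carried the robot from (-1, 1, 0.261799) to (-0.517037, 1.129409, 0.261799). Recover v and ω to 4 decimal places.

Δθ = 0.261799 − 0.261799 = 0.000000
ω = Δθ/dt = 0.000000/0.5 = 0.0000
ω = 0 → v = (Δx·cos θ + Δy·sin θ)/dt = 1.0000

v = 1.0000, ω = 0.0000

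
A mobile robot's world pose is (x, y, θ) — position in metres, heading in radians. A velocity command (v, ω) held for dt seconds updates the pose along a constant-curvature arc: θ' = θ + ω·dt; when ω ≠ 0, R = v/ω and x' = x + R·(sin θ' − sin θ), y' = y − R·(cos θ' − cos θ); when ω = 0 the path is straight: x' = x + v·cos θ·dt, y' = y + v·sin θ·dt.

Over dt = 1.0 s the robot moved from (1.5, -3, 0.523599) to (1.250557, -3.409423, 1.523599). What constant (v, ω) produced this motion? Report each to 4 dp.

v = -0.5000, ω = 1.0000

Δθ = 1.523599 − 0.523599 = 1.000000
ω = Δθ/dt = 1.000000/1.0 = 1.0000
R = −Δy/(cos θ' − cos θ) = -0.5000
v = R·ω = -0.5000·1.0000 = -0.5000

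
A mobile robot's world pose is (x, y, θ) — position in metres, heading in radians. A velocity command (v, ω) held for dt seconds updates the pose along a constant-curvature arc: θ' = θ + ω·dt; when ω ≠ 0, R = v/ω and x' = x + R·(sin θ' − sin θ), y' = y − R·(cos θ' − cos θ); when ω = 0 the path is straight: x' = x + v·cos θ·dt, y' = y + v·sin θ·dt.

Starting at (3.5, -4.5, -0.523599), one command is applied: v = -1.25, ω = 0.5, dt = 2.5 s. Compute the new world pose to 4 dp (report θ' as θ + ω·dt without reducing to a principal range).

(0.5895, -4.7961, 0.7264)

θ' = -0.5236 + 0.5·2.5 = 0.7264
R = v/ω = -1.25/0.5 = -2.5000
x' = 3.5 + -2.5000·(sin 0.7264 − sin -0.5236) = 0.5895
y' = -4.5 − -2.5000·(cos 0.7264 − cos -0.5236) = -4.7961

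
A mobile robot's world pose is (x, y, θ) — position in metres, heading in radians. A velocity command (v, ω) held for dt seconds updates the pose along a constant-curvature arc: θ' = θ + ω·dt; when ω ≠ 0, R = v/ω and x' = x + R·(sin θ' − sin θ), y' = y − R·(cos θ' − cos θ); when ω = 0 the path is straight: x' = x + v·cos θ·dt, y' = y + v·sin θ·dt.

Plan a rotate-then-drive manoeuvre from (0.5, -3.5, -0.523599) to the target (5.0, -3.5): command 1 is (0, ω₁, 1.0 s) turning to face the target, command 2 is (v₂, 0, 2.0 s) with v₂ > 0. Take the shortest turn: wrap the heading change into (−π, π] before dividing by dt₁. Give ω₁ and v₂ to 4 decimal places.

heading to target = atan2(-3.5−-3.5, 5−0.5) = 0.0000
Δθ = wrap(0.0000 − -0.5236) = 0.5236; ω₁ = Δθ/dt₁ = 0.5236
distance = √((5−0.5)² + (-3.5−-3.5)²) = 4.5000; v₂ = distance/dt₂ = 2.2500

ω₁ = 0.5236, v₂ = 2.2500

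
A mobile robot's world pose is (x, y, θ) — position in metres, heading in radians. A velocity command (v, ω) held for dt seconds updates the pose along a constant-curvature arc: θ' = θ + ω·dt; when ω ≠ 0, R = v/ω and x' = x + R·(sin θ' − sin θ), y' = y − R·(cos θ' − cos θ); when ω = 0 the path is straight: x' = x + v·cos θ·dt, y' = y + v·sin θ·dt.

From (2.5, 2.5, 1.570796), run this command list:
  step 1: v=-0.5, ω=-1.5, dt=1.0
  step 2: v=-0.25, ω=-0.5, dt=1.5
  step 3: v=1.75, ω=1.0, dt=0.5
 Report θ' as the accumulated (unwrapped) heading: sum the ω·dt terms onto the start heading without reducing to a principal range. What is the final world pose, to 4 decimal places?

(2.6282, 1.9169, -0.1792)

step 1: θ'=0.0708 (R=0.3333) → pose (2.1902, 2.1675, 0.0708)
step 2: θ'=-0.6792 (R=0.5000) → pose (1.8408, 2.2772, -0.6792)
step 3: θ'=-0.1792 (R=1.7500) → pose (2.6282, 1.9169, -0.1792)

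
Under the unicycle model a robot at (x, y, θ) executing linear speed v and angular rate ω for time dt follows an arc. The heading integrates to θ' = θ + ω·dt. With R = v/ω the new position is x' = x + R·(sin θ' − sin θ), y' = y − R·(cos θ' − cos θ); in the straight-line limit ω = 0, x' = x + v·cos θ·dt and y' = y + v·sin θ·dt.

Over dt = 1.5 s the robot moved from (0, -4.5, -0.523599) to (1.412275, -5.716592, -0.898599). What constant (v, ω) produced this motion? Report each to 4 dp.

Δθ = -0.898599 − -0.523599 = -0.375000
ω = Δθ/dt = -0.375000/1.5 = -0.2500
R = Δx/(sin θ' − sin θ) = -5.0000
v = R·ω = -5.0000·-0.2500 = 1.2500

v = 1.2500, ω = -0.2500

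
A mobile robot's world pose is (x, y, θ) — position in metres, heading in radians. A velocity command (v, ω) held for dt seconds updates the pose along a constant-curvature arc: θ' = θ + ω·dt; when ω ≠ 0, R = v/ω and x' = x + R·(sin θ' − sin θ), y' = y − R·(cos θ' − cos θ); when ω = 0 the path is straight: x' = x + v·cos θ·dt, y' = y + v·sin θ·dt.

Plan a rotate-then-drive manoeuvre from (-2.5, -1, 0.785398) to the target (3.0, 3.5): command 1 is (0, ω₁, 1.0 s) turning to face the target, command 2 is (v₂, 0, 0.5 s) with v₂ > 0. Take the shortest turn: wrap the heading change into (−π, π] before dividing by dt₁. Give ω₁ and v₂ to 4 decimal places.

heading to target = atan2(3.5−-1, 3−-2.5) = 0.6857
Δθ = wrap(0.6857 − 0.7854) = -0.0997; ω₁ = Δθ/dt₁ = -0.0997
distance = √((3−-2.5)² + (3.5−-1)²) = 7.1063; v₂ = distance/dt₂ = 14.2127

ω₁ = -0.0997, v₂ = 14.2127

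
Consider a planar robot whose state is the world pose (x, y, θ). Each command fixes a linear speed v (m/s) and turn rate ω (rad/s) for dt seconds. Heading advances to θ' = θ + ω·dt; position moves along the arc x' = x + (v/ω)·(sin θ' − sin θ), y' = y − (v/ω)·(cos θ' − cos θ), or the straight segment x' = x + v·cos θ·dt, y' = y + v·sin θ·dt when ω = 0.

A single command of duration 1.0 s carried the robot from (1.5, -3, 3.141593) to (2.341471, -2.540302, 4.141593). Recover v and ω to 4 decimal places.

Δθ = 4.141593 − 3.141593 = 1.000000
ω = Δθ/dt = 1.000000/1.0 = 1.0000
R = Δx/(sin θ' − sin θ) = -1.0000
v = R·ω = -1.0000·1.0000 = -1.0000

v = -1.0000, ω = 1.0000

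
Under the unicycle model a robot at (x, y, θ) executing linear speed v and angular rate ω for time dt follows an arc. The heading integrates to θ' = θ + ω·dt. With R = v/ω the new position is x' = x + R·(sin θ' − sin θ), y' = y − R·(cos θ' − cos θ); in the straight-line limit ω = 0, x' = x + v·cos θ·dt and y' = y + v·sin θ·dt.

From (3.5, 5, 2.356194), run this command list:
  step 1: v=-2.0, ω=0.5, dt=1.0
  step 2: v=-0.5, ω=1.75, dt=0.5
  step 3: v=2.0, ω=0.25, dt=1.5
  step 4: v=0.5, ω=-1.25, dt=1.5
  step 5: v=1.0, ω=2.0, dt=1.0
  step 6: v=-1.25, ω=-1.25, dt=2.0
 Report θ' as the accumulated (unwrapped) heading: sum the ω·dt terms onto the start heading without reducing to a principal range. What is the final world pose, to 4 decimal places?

step 1: θ'=2.8562 (R=-4.0000) → pose (5.2023, 3.9902, 2.8562)
step 2: θ'=3.7312 (R=-0.2857) → pose (5.4416, 4.0269, 3.7312)
step 3: θ'=4.1062 (R=8.0000) → pose (3.3152, 1.9356, 4.1062)
step 4: θ'=2.2312 (R=-0.4000) → pose (2.6706, 1.9181, 2.2312)
step 5: θ'=4.2312 (R=0.5000) → pose (1.8325, 1.8428, 4.2312)
step 6: θ'=1.7312 (R=1.0000) → pose (3.7061, 1.5397, 1.7312)

(3.7061, 1.5397, 1.7312)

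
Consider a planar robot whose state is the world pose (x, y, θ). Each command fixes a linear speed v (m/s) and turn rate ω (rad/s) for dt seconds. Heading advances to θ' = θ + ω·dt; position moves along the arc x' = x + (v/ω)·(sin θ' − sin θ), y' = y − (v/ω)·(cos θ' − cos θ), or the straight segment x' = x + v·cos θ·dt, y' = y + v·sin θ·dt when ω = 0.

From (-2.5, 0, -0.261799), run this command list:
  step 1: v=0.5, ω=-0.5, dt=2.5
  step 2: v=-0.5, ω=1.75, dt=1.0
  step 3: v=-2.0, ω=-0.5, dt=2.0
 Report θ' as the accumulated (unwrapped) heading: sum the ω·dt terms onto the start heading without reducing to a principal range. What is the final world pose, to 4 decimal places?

step 1: θ'=-1.5118 (R=-1.0000) → pose (-1.7606, -0.9070, -1.5118)
step 2: θ'=0.2382 (R=-0.2857) → pose (-2.1132, -0.6462, 0.2382)
step 3: θ'=-0.7618 (R=4.0000) → pose (-5.8179, 0.3465, -0.7618)

(-5.8179, 0.3465, -0.7618)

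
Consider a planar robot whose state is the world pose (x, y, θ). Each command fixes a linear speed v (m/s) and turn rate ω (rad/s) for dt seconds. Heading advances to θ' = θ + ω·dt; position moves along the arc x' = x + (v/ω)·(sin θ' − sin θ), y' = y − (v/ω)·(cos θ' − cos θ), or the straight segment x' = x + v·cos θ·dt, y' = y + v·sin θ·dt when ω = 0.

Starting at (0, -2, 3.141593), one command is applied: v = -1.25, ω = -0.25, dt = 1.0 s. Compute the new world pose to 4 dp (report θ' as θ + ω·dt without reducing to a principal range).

(1.2370, -2.1554, 2.8916)

θ' = 3.1416 + -0.25·1.0 = 2.8916
R = v/ω = -1.25/-0.25 = 5.0000
x' = 0 + 5.0000·(sin 2.8916 − sin 3.1416) = 1.2370
y' = -2 − 5.0000·(cos 2.8916 − cos 3.1416) = -2.1554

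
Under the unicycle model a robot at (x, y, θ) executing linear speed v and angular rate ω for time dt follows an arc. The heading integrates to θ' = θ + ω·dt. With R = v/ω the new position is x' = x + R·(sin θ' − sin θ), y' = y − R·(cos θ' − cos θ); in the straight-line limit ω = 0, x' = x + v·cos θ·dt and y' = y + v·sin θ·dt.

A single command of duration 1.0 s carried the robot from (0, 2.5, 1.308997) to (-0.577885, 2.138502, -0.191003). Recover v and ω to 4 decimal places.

Δθ = -0.191003 − 1.308997 = -1.500000
ω = Δθ/dt = -1.500000/1.0 = -1.5000
R = Δx/(sin θ' − sin θ) = 0.5000
v = R·ω = 0.5000·-1.5000 = -0.7500

v = -0.7500, ω = -1.5000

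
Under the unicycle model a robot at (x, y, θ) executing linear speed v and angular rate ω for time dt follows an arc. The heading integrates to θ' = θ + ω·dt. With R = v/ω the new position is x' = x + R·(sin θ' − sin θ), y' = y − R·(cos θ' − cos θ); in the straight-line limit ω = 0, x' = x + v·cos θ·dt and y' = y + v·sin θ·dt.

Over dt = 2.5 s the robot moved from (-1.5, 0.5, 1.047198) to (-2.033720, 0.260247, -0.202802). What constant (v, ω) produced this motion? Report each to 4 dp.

Δθ = -0.202802 − 1.047198 = -1.250000
ω = Δθ/dt = -1.250000/2.5 = -0.5000
R = Δx/(sin θ' − sin θ) = 0.5000
v = R·ω = 0.5000·-0.5000 = -0.2500

v = -0.2500, ω = -0.5000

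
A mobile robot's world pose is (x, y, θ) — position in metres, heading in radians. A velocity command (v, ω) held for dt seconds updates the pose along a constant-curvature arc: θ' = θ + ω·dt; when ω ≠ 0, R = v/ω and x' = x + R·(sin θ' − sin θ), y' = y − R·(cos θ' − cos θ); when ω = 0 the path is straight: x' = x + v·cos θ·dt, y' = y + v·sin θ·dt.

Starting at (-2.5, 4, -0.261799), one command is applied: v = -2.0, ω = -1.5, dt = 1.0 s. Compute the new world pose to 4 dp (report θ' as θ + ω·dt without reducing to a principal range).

(-3.4640, 5.5410, -1.7618)

θ' = -0.2618 + -1.5·1.0 = -1.7618
R = v/ω = -2.0/-1.5 = 1.3333
x' = -2.5 + 1.3333·(sin -1.7618 − sin -0.2618) = -3.4640
y' = 4 − 1.3333·(cos -1.7618 − cos -0.2618) = 5.5410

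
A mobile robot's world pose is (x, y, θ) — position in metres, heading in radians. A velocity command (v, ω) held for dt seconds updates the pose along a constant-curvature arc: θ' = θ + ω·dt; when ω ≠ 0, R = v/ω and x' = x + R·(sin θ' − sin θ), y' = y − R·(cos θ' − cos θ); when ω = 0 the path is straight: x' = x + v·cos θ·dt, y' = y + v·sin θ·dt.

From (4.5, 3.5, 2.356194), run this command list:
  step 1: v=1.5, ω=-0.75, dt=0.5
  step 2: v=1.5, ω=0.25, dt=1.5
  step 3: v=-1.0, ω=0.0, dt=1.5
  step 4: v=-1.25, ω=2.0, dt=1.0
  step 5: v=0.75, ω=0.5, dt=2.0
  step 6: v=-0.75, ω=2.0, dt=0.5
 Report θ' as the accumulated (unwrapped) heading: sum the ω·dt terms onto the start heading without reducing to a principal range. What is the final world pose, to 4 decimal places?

(4.7884, 3.8539, 6.3562)

step 1: θ'=1.9812 (R=-2.0000) → pose (4.0803, 4.1163, 1.9812)
step 2: θ'=2.3562 (R=6.0000) → pose (2.8212, 5.9651, 2.3562)
step 3: θ'=2.3562 (straight) → pose (3.8818, 4.9044, 2.3562)
step 4: θ'=4.3562 (R=-0.6250) → pose (4.9095, 5.1284, 4.3562)
step 5: θ'=5.3562 (R=1.5000) → pose (5.1156, 3.7050, 5.3562)
step 6: θ'=6.3562 (R=-0.3750) → pose (4.7884, 3.8539, 6.3562)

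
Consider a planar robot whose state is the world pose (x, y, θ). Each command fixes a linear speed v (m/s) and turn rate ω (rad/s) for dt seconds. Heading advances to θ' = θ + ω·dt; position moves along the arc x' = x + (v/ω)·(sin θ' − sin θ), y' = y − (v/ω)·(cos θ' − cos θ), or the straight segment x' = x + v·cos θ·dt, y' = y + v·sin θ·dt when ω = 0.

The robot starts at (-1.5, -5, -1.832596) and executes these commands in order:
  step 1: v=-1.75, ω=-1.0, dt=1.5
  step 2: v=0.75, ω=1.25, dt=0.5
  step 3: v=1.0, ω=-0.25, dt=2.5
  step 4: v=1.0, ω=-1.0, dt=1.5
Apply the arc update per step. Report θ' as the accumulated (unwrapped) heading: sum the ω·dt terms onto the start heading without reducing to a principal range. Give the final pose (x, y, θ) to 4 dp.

(-3.0879, -2.9758, -4.8326)

step 1: θ'=-3.3326 (R=1.7500) → pose (0.5226, -3.7348, -3.3326)
step 2: θ'=-2.7076 (R=0.6000) → pose (0.1564, -3.7795, -2.7076)
step 3: θ'=-3.3326 (R=-4.0000) → pose (-2.2850, -4.0776, -3.3326)
step 4: θ'=-4.8326 (R=-1.0000) → pose (-3.0879, -2.9758, -4.8326)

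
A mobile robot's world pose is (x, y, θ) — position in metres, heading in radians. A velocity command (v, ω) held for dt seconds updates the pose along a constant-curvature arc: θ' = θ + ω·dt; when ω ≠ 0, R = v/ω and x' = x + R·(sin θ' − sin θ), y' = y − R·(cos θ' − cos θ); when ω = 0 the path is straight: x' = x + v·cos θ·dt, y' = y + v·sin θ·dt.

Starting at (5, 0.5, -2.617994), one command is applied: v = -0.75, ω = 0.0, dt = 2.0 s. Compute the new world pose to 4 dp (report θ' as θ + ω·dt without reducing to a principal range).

θ' = -2.6180 + 0.0·2.0 = -2.6180
ω = 0 → straight: x' = 5 + -0.75·cos(-2.6180)·2.0 = 6.2990
y' = 0.5 + -0.75·sin(-2.6180)·2.0 = 1.2500

(6.2990, 1.2500, -2.6180)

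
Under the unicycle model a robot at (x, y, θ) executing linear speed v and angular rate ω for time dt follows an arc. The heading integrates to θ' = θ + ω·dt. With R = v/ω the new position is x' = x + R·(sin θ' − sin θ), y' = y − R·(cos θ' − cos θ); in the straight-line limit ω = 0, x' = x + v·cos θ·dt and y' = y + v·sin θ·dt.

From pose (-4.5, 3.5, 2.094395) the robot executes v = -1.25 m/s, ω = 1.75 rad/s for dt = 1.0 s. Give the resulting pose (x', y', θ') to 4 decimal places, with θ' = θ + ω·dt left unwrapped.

θ' = 2.0944 + 1.75·1.0 = 3.8444
R = v/ω = -1.25/1.75 = -0.7143
x' = -4.5 + -0.7143·(sin 3.8444 − sin 2.0944) = -3.4197
y' = 3.5 − -0.7143·(cos 3.8444 − cos 2.0944) = 3.3121

(-3.4197, 3.3121, 3.8444)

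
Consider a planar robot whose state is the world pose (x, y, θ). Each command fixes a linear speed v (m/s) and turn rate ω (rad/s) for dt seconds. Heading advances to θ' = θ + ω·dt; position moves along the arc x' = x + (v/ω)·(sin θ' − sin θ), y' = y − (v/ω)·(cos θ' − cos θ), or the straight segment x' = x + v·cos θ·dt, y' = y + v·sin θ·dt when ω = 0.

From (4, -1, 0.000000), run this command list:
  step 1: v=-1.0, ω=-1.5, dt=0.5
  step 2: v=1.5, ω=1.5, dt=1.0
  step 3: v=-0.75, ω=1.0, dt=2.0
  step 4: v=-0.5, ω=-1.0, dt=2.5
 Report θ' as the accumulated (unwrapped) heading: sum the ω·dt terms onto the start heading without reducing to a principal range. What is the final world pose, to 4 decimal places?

step 1: θ'=-0.7500 (R=0.6667) → pose (3.5456, -0.8211, -0.7500)
step 2: θ'=0.7500 (R=1.0000) → pose (4.9089, -0.8211, 0.7500)
step 3: θ'=2.7500 (R=-0.7500) → pose (5.1338, -2.0631, 2.7500)
step 4: θ'=0.2500 (R=0.5000) → pose (5.0667, -3.0097, 0.2500)

(5.0667, -3.0097, 0.2500)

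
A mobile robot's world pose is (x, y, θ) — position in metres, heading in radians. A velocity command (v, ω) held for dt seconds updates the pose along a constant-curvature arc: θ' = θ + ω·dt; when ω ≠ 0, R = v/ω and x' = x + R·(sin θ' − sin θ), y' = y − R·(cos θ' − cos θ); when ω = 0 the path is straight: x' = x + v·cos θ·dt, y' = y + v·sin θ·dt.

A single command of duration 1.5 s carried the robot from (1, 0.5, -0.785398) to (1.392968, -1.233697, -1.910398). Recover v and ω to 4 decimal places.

Δθ = -1.910398 − -0.785398 = -1.125000
ω = Δθ/dt = -1.125000/1.5 = -0.7500
R = −Δy/(cos θ' − cos θ) = -1.6667
v = R·ω = -1.6667·-0.7500 = 1.2500

v = 1.2500, ω = -0.7500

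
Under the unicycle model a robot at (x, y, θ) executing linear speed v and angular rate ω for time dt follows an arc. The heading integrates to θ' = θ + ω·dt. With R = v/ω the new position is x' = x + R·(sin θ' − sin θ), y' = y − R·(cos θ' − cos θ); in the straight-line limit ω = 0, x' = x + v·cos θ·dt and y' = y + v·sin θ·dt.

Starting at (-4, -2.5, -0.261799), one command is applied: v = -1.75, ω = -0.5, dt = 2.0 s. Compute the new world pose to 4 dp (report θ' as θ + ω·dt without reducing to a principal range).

(-6.4284, -0.1836, -1.2618)

θ' = -0.2618 + -0.5·2.0 = -1.2618
R = v/ω = -1.75/-0.5 = 3.5000
x' = -4 + 3.5000·(sin -1.2618 − sin -0.2618) = -6.4284
y' = -2.5 − 3.5000·(cos -1.2618 − cos -0.2618) = -0.1836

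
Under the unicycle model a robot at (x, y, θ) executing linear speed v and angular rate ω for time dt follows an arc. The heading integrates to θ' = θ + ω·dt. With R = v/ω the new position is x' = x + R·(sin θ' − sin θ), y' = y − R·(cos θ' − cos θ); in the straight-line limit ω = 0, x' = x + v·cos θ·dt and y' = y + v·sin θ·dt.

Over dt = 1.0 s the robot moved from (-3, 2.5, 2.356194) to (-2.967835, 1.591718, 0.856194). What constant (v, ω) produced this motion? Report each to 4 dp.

v = -1.0000, ω = -1.5000

Δθ = 0.856194 − 2.356194 = -1.500000
ω = Δθ/dt = -1.500000/1.0 = -1.5000
R = −Δy/(cos θ' − cos θ) = 0.6667
v = R·ω = 0.6667·-1.5000 = -1.0000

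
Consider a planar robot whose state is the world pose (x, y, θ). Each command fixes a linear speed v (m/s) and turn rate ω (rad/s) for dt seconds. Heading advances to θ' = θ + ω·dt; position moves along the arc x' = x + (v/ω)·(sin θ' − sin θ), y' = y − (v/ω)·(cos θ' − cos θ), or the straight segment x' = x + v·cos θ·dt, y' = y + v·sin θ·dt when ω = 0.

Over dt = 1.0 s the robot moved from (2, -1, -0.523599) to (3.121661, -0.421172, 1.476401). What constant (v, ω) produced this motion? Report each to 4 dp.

v = 1.5000, ω = 2.0000

Δθ = 1.476401 − -0.523599 = 2.000000
ω = Δθ/dt = 2.000000/1.0 = 2.0000
R = Δx/(sin θ' − sin θ) = 0.7500
v = R·ω = 0.7500·2.0000 = 1.5000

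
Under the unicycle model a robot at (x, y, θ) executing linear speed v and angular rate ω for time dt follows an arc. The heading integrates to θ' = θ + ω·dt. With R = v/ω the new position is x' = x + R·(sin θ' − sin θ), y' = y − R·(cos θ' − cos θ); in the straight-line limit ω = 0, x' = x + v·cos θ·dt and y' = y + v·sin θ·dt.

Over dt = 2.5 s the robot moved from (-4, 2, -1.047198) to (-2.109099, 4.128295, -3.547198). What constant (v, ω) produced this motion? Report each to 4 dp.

Δθ = -3.547198 − -1.047198 = -2.500000
ω = Δθ/dt = -2.500000/2.5 = -1.0000
R = −Δy/(cos θ' − cos θ) = 1.5000
v = R·ω = 1.5000·-1.0000 = -1.5000

v = -1.5000, ω = -1.0000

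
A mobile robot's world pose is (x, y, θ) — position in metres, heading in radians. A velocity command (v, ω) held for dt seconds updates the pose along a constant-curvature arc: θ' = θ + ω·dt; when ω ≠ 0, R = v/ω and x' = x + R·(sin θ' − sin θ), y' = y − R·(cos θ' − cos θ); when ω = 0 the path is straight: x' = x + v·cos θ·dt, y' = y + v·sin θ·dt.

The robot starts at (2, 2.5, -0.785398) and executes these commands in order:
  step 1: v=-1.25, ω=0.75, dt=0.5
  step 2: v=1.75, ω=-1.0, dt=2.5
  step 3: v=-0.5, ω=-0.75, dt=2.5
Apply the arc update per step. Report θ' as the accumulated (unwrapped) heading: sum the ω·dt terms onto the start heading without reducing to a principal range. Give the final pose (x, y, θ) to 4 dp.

step 1: θ'=-0.4104 (R=-1.6667) → pose (1.4864, 2.8498, -0.4104)
step 2: θ'=-2.9104 (R=-1.7500) → pose (1.1892, -0.4584, -2.9104)
step 3: θ'=-4.7854 (R=0.6667) → pose (2.0069, -1.1559, -4.7854)

(2.0069, -1.1559, -4.7854)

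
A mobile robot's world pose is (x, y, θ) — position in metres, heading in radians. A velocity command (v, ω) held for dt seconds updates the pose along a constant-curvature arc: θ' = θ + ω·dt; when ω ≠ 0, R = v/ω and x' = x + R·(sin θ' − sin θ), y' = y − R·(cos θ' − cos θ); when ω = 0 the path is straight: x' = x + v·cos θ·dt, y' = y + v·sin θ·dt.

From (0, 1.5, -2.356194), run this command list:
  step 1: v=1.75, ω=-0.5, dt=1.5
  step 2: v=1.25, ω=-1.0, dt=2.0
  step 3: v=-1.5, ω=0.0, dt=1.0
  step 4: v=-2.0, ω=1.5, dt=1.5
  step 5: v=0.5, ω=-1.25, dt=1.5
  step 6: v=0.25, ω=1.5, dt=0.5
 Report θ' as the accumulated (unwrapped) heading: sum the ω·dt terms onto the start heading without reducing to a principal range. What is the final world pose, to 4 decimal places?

(-3.0736, -0.4645, -3.9812)

step 1: θ'=-3.1062 (R=-3.5000) → pose (-2.3510, 0.4771, -3.1062)
step 2: θ'=-5.1062 (R=-1.2500) → pose (-3.5496, 2.2059, -5.1062)
step 3: θ'=-5.1062 (straight) → pose (-4.1251, 0.8207, -5.1062)
step 4: θ'=-2.8562 (R=-1.3333) → pose (-2.5185, -0.9703, -2.8562)
step 5: θ'=-4.7312 (R=-0.4000) → pose (-3.0310, -0.5789, -4.7312)
step 6: θ'=-3.9812 (R=0.1667) → pose (-3.0736, -0.4645, -3.9812)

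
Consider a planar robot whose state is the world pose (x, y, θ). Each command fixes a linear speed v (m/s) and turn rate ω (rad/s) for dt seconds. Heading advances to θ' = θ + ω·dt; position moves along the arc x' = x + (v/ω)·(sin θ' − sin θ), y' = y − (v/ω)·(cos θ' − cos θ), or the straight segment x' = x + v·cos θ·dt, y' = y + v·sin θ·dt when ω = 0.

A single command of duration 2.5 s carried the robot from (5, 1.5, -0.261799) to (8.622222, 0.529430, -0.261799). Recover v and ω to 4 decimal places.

v = 1.5000, ω = 0.0000

Δθ = -0.261799 − -0.261799 = 0.000000
ω = Δθ/dt = 0.000000/2.5 = 0.0000
ω = 0 → v = (Δx·cos θ + Δy·sin θ)/dt = 1.5000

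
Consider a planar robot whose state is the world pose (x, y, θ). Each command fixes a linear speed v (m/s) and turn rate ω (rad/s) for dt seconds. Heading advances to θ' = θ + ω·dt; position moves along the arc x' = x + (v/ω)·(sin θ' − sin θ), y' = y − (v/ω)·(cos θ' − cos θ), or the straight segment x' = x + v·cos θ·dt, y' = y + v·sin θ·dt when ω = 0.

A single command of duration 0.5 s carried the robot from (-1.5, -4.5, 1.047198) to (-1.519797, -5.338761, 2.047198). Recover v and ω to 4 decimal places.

v = -1.7500, ω = 2.0000

Δθ = 2.047198 − 1.047198 = 1.000000
ω = Δθ/dt = 1.000000/0.5 = 2.0000
R = −Δy/(cos θ' − cos θ) = -0.8750
v = R·ω = -0.8750·2.0000 = -1.7500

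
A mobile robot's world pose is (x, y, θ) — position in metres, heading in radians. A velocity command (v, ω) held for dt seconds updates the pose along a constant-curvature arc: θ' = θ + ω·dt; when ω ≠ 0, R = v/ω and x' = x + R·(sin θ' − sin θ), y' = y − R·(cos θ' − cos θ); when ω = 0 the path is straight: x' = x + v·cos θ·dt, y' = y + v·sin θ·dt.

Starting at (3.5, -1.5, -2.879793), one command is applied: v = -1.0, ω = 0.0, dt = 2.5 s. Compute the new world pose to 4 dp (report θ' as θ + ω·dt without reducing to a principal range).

θ' = -2.8798 + 0.0·2.5 = -2.8798
ω = 0 → straight: x' = 3.5 + -1.0·cos(-2.8798)·2.5 = 5.9148
y' = -1.5 + -1.0·sin(-2.8798)·2.5 = -0.8530

(5.9148, -0.8530, -2.8798)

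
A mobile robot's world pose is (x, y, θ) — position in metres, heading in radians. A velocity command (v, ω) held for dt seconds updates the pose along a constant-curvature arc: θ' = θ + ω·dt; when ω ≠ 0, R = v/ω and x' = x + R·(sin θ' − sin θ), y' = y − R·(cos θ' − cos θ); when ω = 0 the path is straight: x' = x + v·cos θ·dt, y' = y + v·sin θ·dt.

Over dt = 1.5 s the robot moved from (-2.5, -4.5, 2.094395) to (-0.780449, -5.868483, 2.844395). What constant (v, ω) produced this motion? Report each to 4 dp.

Δθ = 2.844395 − 2.094395 = 0.750000
ω = Δθ/dt = 0.750000/1.5 = 0.5000
R = Δx/(sin θ' − sin θ) = -3.0000
v = R·ω = -3.0000·0.5000 = -1.5000

v = -1.5000, ω = 0.5000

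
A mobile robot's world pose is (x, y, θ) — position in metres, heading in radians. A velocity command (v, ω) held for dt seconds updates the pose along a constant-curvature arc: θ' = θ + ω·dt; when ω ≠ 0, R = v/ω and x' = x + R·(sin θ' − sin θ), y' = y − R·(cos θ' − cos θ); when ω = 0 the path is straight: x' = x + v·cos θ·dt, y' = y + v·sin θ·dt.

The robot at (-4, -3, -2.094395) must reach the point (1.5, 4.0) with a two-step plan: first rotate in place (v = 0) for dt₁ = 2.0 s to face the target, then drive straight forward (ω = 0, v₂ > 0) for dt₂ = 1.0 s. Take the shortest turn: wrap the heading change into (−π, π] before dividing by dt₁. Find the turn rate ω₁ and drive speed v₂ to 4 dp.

heading to target = atan2(4−-3, 1.5−-4) = 0.9048
Δθ = wrap(0.9048 − -2.0944) = 2.9992; ω₁ = Δθ/dt₁ = 1.4996
distance = √((1.5−-4)² + (4−-3)²) = 8.9022; v₂ = distance/dt₂ = 8.9022

ω₁ = 1.4996, v₂ = 8.9022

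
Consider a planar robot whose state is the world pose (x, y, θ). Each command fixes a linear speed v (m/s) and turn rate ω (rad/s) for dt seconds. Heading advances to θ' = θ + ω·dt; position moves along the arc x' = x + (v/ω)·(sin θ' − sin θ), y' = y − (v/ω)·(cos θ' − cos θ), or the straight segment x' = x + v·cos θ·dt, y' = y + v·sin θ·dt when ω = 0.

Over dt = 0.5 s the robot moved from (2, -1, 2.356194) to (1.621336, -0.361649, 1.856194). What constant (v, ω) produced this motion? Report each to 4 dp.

Δθ = 1.856194 − 2.356194 = -0.500000
ω = Δθ/dt = -0.500000/0.5 = -1.0000
R = −Δy/(cos θ' − cos θ) = -1.5000
v = R·ω = -1.5000·-1.0000 = 1.5000

v = 1.5000, ω = -1.0000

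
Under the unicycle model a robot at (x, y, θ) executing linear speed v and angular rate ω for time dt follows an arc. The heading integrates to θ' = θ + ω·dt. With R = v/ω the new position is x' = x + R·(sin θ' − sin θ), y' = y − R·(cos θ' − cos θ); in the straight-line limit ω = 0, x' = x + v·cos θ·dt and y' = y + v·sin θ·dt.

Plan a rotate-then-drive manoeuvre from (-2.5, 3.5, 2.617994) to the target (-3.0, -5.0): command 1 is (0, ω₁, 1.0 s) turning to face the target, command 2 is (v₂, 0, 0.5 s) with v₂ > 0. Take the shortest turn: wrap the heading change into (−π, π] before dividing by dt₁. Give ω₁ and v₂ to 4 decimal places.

ω₁ = 2.0356, v₂ = 17.0294

heading to target = atan2(-5−3.5, -3−-2.5) = -1.6296
Δθ = wrap(-1.6296 − 2.6180) = 2.0356; ω₁ = Δθ/dt₁ = 2.0356
distance = √((-3−-2.5)² + (-5−3.5)²) = 8.5147; v₂ = distance/dt₂ = 17.0294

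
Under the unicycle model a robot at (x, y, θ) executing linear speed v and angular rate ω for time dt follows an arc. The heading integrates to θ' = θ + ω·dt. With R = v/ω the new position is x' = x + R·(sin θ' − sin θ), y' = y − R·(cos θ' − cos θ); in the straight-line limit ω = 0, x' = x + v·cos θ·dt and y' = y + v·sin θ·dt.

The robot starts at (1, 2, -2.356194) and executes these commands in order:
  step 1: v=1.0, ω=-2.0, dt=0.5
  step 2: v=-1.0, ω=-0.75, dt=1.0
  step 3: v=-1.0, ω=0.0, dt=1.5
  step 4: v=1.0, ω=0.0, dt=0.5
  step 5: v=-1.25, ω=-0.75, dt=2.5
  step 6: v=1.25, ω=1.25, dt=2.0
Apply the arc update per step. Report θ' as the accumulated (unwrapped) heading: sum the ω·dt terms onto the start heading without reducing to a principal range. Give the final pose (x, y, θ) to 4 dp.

step 1: θ'=-3.3562 (R=-0.5000) → pose (0.5400, 1.8650, -3.3562)
step 2: θ'=-4.1062 (R=1.3333) → pose (1.3518, 1.3219, -4.1062)
step 3: θ'=-4.1062 (straight) → pose (2.2064, 0.0892, -4.1062)
step 4: θ'=-4.1062 (straight) → pose (1.9215, 0.5001, -4.1062)
step 5: θ'=-5.9812 (R=1.6667) → pose (1.0475, -2.0407, -5.9812)
step 6: θ'=-3.4812 (R=1.0000) → pose (1.0832, -0.1431, -3.4812)

(1.0832, -0.1431, -3.4812)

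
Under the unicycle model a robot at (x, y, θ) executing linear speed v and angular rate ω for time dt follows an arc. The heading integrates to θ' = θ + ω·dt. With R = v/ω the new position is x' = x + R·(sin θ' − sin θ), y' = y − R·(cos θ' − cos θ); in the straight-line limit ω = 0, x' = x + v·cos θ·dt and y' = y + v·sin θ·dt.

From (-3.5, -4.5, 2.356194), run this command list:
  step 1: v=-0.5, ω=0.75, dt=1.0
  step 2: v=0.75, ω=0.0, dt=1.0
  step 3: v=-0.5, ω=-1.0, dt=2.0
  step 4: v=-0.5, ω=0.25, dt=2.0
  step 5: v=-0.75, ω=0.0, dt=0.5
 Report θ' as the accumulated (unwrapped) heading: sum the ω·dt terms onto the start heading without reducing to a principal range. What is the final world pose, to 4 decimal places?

step 1: θ'=3.1062 (R=-0.6667) → pose (-3.0522, -4.6948, 3.1062)
step 2: θ'=3.1062 (straight) → pose (-3.8017, -4.6683, 3.1062)
step 3: θ'=1.1062 (R=0.5000) → pose (-3.3724, -5.3920, 1.1062)
step 4: θ'=1.6062 (R=-2.0000) → pose (-3.5832, -6.3589, 1.6062)
step 5: θ'=1.6062 (straight) → pose (-3.5699, -6.7337, 1.6062)

(-3.5699, -6.7337, 1.6062)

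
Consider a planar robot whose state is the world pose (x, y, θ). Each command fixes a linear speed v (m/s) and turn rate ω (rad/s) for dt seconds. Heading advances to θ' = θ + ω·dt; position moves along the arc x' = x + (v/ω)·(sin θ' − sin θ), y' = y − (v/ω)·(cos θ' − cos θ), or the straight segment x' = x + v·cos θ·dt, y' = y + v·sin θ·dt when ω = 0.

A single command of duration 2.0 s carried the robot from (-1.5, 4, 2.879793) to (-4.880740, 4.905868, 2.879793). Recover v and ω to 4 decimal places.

v = 1.7500, ω = 0.0000

Δθ = 2.879793 − 2.879793 = 0.000000
ω = Δθ/dt = 0.000000/2.0 = 0.0000
ω = 0 → v = (Δx·cos θ + Δy·sin θ)/dt = 1.7500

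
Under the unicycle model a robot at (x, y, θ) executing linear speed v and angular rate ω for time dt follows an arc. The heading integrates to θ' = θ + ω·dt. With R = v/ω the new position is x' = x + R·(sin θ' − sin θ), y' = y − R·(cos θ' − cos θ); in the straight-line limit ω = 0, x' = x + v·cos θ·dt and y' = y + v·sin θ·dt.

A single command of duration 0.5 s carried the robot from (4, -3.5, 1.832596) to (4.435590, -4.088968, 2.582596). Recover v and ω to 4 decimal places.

Δθ = 2.582596 − 1.832596 = 0.750000
ω = Δθ/dt = 0.750000/0.5 = 1.5000
R = −Δy/(cos θ' − cos θ) = -1.0000
v = R·ω = -1.0000·1.5000 = -1.5000

v = -1.5000, ω = 1.5000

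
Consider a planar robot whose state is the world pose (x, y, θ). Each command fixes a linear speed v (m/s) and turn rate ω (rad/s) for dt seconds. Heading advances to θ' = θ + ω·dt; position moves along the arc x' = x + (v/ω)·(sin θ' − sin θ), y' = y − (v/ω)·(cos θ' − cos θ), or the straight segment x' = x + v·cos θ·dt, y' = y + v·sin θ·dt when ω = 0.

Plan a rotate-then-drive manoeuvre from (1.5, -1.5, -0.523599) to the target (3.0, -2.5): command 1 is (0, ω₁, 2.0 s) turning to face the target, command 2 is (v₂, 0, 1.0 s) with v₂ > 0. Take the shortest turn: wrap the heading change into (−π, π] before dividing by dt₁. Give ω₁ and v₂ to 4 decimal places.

heading to target = atan2(-2.5−-1.5, 3−1.5) = -0.5880
Δθ = wrap(-0.5880 − -0.5236) = -0.0644; ω₁ = Δθ/dt₁ = -0.0322
distance = √((3−1.5)² + (-2.5−-1.5)²) = 1.8028; v₂ = distance/dt₂ = 1.8028

ω₁ = -0.0322, v₂ = 1.8028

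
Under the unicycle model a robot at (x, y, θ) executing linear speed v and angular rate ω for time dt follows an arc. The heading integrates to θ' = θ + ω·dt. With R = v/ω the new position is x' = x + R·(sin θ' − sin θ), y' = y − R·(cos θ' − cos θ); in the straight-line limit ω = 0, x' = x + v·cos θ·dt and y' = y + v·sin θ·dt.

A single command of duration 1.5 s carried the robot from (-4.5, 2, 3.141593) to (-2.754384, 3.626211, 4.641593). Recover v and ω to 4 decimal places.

v = -1.7500, ω = 1.0000

Δθ = 4.641593 − 3.141593 = 1.500000
ω = Δθ/dt = 1.500000/1.5 = 1.0000
R = Δx/(sin θ' − sin θ) = -1.7500
v = R·ω = -1.7500·1.0000 = -1.7500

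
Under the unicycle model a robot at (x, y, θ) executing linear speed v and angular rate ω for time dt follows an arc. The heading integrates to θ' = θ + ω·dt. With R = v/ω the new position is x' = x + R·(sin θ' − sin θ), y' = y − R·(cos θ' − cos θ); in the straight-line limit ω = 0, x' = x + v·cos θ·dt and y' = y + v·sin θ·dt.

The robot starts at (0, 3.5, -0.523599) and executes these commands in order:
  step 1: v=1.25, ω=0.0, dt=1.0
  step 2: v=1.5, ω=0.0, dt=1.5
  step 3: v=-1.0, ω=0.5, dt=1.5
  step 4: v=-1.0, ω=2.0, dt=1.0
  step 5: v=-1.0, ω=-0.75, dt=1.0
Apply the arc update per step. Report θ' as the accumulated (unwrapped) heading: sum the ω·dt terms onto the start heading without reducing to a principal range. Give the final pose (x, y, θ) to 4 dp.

(1.5685, 0.2363, 1.4764)

step 1: θ'=-0.5236 (straight) → pose (1.0825, 2.8750, -0.5236)
step 2: θ'=-0.5236 (straight) → pose (3.0311, 1.7500, -0.5236)
step 3: θ'=0.2264 (R=-2.0000) → pose (1.5821, 1.9669, 0.2264)
step 4: θ'=2.2264 (R=-0.5000) → pose (1.2980, 1.1749, 2.2264)
step 5: θ'=1.4764 (R=1.3333) → pose (1.5685, 0.2363, 1.4764)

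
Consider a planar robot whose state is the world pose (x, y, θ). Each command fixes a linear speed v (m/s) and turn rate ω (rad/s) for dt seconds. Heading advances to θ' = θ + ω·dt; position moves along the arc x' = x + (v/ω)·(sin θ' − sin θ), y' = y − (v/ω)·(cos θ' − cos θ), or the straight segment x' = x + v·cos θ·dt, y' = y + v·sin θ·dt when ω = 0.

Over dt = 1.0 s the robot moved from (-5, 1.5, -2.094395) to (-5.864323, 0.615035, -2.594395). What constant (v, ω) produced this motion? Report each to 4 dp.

v = 1.2500, ω = -0.5000

Δθ = -2.594395 − -2.094395 = -0.500000
ω = Δθ/dt = -0.500000/1.0 = -0.5000
R = −Δy/(cos θ' − cos θ) = -2.5000
v = R·ω = -2.5000·-0.5000 = 1.2500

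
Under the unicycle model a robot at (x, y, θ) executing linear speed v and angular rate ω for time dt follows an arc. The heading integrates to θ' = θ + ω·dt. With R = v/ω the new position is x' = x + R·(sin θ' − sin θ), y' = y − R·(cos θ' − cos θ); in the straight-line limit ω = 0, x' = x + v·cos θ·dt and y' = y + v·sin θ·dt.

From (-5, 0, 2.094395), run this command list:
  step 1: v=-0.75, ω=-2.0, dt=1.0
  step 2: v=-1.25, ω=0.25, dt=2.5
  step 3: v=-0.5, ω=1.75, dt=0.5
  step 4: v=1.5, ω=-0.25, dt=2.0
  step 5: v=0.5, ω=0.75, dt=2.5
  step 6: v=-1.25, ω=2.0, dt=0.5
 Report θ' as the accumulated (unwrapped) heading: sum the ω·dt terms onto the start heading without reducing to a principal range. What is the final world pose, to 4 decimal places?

step 1: θ'=0.0944 (R=0.3750) → pose (-5.2894, -0.5608, 0.0944)
step 2: θ'=0.7194 (R=-5.0000) → pose (-8.1128, -1.7775, 0.7194)
step 3: θ'=1.5944 (R=-0.2857) → pose (-8.2102, -1.9992, 1.5944)
step 4: θ'=1.0944 (R=-6.0000) → pose (-7.5437, 0.8939, 1.0944)
step 5: θ'=2.9694 (R=0.6667) → pose (-8.0219, 1.8564, 2.9694)
step 6: θ'=3.9694 (R=-0.6250) → pose (-7.4546, 2.0494, 3.9694)

(-7.4546, 2.0494, 3.9694)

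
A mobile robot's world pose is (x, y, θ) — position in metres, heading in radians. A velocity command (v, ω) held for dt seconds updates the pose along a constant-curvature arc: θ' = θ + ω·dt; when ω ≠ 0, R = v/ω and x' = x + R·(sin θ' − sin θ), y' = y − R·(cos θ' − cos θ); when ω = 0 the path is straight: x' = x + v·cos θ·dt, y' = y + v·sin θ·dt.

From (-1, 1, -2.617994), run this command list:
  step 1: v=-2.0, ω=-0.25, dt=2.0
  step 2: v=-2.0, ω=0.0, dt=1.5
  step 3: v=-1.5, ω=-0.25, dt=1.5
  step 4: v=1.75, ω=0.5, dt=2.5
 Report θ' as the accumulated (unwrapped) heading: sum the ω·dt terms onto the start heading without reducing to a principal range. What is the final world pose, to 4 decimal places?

step 1: θ'=-3.1180 (R=8.0000) → pose (2.8112, 2.0696, -3.1180)
step 2: θ'=-3.1180 (straight) → pose (5.8104, 2.1404, -3.1180)
step 3: θ'=-3.4930 (R=6.0000) → pose (8.0173, 1.7754, -3.4930)
step 4: θ'=-2.2430 (R=3.5000) → pose (4.0739, 0.6687, -2.2430)

(4.0739, 0.6687, -2.2430)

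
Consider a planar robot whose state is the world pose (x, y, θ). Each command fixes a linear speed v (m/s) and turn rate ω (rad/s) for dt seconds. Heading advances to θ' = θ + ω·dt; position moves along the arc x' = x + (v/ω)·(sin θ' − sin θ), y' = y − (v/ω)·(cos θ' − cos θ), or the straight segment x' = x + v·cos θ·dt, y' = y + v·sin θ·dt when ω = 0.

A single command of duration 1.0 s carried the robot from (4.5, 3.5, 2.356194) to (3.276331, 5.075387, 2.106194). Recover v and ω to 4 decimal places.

Δθ = 2.106194 − 2.356194 = -0.250000
ω = Δθ/dt = -0.250000/1.0 = -0.2500
R = −Δy/(cos θ' − cos θ) = -8.0000
v = R·ω = -8.0000·-0.2500 = 2.0000

v = 2.0000, ω = -0.2500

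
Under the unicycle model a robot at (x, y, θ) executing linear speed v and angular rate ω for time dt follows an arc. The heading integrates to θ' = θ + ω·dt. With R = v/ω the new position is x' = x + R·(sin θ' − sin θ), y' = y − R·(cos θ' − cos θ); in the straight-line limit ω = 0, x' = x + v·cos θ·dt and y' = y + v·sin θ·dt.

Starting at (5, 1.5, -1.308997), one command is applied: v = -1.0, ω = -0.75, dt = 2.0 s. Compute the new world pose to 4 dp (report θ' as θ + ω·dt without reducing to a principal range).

θ' = -1.3090 + -0.75·2.0 = -2.8090
R = v/ω = -1.0/-0.75 = 1.3333
x' = 5 + 1.3333·(sin -2.8090 − sin -1.3090) = 5.8526
y' = 1.5 − 1.3333·(cos -2.8090 − cos -1.3090) = 3.1054

(5.8526, 3.1054, -2.8090)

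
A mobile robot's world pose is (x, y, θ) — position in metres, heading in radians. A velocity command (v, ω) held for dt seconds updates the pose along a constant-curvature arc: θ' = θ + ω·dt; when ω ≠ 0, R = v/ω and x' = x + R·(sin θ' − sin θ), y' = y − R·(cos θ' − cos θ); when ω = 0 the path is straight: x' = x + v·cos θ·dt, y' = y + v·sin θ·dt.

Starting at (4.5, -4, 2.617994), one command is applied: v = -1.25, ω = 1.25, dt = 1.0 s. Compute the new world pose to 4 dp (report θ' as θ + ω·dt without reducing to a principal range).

θ' = 2.6180 + 1.25·1.0 = 3.8680
R = v/ω = -1.25/1.25 = -1.0000
x' = 4.5 + -1.0000·(sin 3.8680 − sin 2.6180) = 5.6642
y' = -4 − -1.0000·(cos 3.8680 − cos 2.6180) = -3.8815

(5.6642, -3.8815, 3.8680)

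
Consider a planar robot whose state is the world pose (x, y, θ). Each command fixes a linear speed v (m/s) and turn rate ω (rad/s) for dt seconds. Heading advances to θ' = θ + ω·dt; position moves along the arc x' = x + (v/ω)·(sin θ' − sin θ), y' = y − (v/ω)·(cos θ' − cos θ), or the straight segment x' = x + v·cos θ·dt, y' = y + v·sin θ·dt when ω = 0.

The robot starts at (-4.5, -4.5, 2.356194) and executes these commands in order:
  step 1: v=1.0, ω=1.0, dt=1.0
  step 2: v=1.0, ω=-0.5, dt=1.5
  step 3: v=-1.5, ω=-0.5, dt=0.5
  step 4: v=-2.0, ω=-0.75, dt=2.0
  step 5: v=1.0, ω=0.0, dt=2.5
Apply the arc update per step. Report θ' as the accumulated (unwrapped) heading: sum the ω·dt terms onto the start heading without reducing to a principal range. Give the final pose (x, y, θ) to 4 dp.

(-4.5086, -6.1997, 0.8562)

step 1: θ'=3.3562 (R=1.0000) → pose (-5.4201, -4.2300, 3.3562)
step 2: θ'=2.6062 (R=-2.0000) → pose (-6.8663, -3.9961, 2.6062)
step 3: θ'=2.3562 (R=3.0000) → pose (-6.2756, -4.4549, 2.3562)
step 4: θ'=0.8562 (R=2.6667) → pose (-6.1469, -8.0881, 0.8562)
step 5: θ'=0.8562 (straight) → pose (-4.5086, -6.1997, 0.8562)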